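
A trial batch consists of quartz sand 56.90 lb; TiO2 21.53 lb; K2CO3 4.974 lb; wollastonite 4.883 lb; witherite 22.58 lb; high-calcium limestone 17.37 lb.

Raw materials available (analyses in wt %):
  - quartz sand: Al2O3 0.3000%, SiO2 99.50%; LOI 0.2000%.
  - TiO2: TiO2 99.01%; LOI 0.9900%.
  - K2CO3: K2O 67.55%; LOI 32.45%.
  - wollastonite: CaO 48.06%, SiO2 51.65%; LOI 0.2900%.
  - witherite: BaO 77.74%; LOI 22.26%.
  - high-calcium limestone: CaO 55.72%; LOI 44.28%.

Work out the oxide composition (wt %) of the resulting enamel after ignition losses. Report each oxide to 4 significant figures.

Every computation maintains exact precision in every operation. In-progress results are shown (rounded to four significant figures) across the worked steps. Every reported figure carries a single rounding; derived quantities (yield, glass mass, LOI, the six compositions, totals) are recomputed in full precision using the weight values on 113.6 lb of glass precisely as stated by problem or answer.
Per-oxide mass from batch:
  BaO: 22.58·0.7774 = 17.55 lb
  K2O: 4.974·0.6755 = 3.360 lb
  Al2O3: 56.90·0.003000 = 0.1707 lb
  CaO: 4.883·0.4806 + 17.37·0.5572 = 12.03 lb
  TiO2: 21.53·0.9901 = 21.32 lb
  SiO2: 56.90·0.9950 + 4.883·0.5165 = 59.14 lb
LOI: 56.90·0.002000 + 21.53·0.009900 + 4.974·0.3245 + 4.883·0.002900 + 22.58·0.2226 + 17.37·0.4428 = 14.67 lb
Net of LOI, the glass mass = 128.2 − 14.67 = 113.6 lb (= Σ oxide masses)
oxide / glass × 100 gives the wt %

Glass mass = 113.6 lb (batch 128.2 − LOI 14.67).
Composition: BaO 15.46%, K2O 2.959%, Al2O3 0.1503%, CaO 10.59%, TiO2 18.77%, SiO2 52.07%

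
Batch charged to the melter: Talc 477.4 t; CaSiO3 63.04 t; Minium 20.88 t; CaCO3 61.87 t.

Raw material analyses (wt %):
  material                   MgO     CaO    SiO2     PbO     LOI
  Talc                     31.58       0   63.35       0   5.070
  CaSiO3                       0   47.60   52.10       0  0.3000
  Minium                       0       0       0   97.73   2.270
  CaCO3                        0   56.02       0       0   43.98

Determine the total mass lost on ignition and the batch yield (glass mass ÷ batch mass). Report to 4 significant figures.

Mid-chain values are printed, rounded to four significant digits, when written out — every computation runs at exact precision throughout. Every reported number includes exactly one rounding. The derived quantities are rebuilt using the weight values for 571.1 t of glass in full precision (yield, the four compositions, the totals, LOI, net glass mass) as they appear in the question or the answer.
Loss on ignition, line by line:
  Talc: 477.4 × 0.05070 = 24.20 t
  CaSiO3: 63.04 × 0.003000 = 0.1891 t
  Minium: 20.88 × 0.02270 = 0.4740 t
  CaCO3: 61.87 × 0.4398 = 27.21 t
Total LOI = 52.08 t
Glass = batch − LOI = 623.2 − 52.08 = 571.1 t

LOI loss = 52.08 t; glass = 571.1 t; yield = 91.64%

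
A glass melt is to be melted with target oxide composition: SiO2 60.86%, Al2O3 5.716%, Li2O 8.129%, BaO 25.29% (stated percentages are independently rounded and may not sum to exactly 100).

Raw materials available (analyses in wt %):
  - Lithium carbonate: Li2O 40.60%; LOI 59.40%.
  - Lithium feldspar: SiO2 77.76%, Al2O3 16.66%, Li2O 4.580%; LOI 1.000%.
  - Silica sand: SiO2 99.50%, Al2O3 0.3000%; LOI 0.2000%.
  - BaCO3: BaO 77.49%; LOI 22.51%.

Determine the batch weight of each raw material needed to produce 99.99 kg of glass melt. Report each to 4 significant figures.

In-progress results are printed rounded to 4 significant figures at each printed step — exact precision is carried at all times; each reported figure is rounded just once. Derived quantities are computed in full float precision (ignition loss, the four compositions, glass mass, yield, totals) starting from the weights at 99.99 kg of glass as they appear in question or answer.
The oxide mass targets at 99.99 kg glass melt:
  SiO2: 60.86% × 99.99 = 60.85 kg
  Al2O3: 5.716% × 99.99 = 5.715 kg
  Li2O: 8.129% × 99.99 = 8.128 kg
  BaO: 25.29% × 99.99 = 25.29 kg
Checking each oxide sum using the reported weights, versus the basis set out (summed amounts equal target values once rounding is allowed for):
  SiO2: 33.68·0.7776 + 34.84·0.9950 = 60.86 kg (target 60.85 kg)
  Al2O3: 33.68·0.1666 + 34.84·0.003000 = 5.716 kg (target 5.715 kg)
  Li2O: 16.22·0.4060 + 33.68·0.04580 = 8.128 kg (target 8.128 kg)
  BaO: 32.63·0.7749 = 25.28 kg (target 25.29 kg)
Glass-mass sanity pass: net batch after ignition = 99.98 kg (the Σ of target masses is 99.99 kg; the stated basis being 99.99 kg — rounding explains the deltas).
Whole-batch sum: Σ batch = 117.4 kg; Σ batch·LOI gives LOI loss = 17.39 kg; the yield ratio, glass ÷ batch: 85.19%.

Batch per 99.99 kg glass melt:
  Lithium carbonate: 16.22 kg
  Lithium feldspar: 33.68 kg
  Silica sand: 34.84 kg
  BaCO3: 32.63 kg
Total batch = 117.4 kg; LOI loss = 17.39 kg; yield = 85.19%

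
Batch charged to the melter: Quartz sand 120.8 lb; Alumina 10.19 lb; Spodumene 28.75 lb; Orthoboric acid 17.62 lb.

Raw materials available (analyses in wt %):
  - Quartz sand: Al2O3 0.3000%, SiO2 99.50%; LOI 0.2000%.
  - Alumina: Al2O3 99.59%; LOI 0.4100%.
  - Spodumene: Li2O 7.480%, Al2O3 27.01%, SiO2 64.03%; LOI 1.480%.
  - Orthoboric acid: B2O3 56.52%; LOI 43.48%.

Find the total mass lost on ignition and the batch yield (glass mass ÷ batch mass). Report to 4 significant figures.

LOI loss = 8.370 lb; glass = 169.0 lb; yield = 95.28%

The working math carries full float precision at each step; working values are displayed with 4-significant-figure rounding alongside each step — every reported figure includes exactly one rounding; all derived quantities are recomputed at full precision (glass mass, the totals, the yield, LOI, the four compositions) from the batch weights per 169.0 lb of glass, precisely as stated by the problem or answer text.
Material-by-material LOI:
  Quartz sand: 120.8 × 0.002000 = 0.2416 lb
  Alumina: 10.19 × 0.004100 = 0.04178 lb
  Spodumene: 28.75 × 0.01480 = 0.4255 lb
  Orthoboric acid: 17.62 × 0.4348 = 7.661 lb
Total LOI = 8.370 lb
Glass = batch − LOI = 177.4 − 8.370 = 169.0 lb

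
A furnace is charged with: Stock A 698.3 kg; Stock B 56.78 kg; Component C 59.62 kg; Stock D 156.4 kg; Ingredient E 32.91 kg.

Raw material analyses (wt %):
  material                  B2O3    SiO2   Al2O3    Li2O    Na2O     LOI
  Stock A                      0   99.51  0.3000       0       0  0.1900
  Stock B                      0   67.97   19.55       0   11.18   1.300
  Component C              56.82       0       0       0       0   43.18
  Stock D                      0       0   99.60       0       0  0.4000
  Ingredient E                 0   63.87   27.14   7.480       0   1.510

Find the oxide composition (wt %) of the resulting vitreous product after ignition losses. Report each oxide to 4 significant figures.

Glass mass = 975.1 kg (batch 1004 − LOI 28.93).
Composition: B2O3 3.474%, SiO2 77.38%, Al2O3 18.24%, Li2O 0.2525%, Na2O 0.6510%

In-progress results are shown rounded off to 4 significant figures in the printout. Each numeric step carries full float precision at all times; each reported number takes exactly one rounding — derived quantities (LOI, yield, net glass mass, five oxide percentages, totals) are recomputed starting from the weights per 975.1 kg of glass at full float precision, as given in the problem or answer text.
Mass of each oxide from the mix:
  B2O3: 59.62·0.5682 = 33.88 kg
  SiO2: 698.3·0.9951 + 56.78·0.6797 + 32.91·0.6387 = 754.5 kg
  Al2O3: 698.3·0.003000 + 56.78·0.1955 + 156.4·0.9960 + 32.91·0.2714 = 177.9 kg
  Li2O: 32.91·0.07480 = 2.462 kg
  Na2O: 56.78·0.1118 = 6.348 kg
LOI: 698.3·0.001900 + 56.78·0.01300 + 59.62·0.4318 + 156.4·0.004000 + 32.91·0.01510 = 28.93 kg
Glass mass = batch − LOI = 1004 − 28.93 = 975.1 kg (matching Σ of the oxides)
each oxide over glass, ×100, is wt %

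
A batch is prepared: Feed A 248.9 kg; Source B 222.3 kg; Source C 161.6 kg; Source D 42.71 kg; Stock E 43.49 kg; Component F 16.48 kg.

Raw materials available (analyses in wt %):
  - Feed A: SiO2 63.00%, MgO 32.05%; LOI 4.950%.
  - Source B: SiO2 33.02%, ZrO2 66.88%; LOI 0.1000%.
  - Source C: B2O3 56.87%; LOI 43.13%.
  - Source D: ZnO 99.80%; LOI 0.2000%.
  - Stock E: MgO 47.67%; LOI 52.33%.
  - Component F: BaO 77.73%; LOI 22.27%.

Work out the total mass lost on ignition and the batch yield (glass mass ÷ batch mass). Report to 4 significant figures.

LOI loss = 108.8 kg; glass = 626.7 kg; yield = 85.21%

Rounding to four significant figures extends to each intermediate as shown; exact precision is maintained from first step to last. Each reported number takes just one rounding; all derived quantities (glass mass, the six compositions, totals, ignition loss, yield) are computed from the batch weights per 626.7 kg of glass at exact precision, precisely as stated by the problem or the answer.
Per-material ignition loss:
  Feed A: 248.9 × 0.04950 = 12.32 kg
  Source B: 222.3 × 0.001000 = 0.2223 kg
  Source C: 161.6 × 0.4313 = 69.70 kg
  Source D: 42.71 × 0.002000 = 0.08542 kg
  Stock E: 43.49 × 0.5233 = 22.76 kg
  Component F: 16.48 × 0.2227 = 3.670 kg
Total LOI = 108.8 kg
Glass = batch − LOI = 735.5 − 108.8 = 626.7 kg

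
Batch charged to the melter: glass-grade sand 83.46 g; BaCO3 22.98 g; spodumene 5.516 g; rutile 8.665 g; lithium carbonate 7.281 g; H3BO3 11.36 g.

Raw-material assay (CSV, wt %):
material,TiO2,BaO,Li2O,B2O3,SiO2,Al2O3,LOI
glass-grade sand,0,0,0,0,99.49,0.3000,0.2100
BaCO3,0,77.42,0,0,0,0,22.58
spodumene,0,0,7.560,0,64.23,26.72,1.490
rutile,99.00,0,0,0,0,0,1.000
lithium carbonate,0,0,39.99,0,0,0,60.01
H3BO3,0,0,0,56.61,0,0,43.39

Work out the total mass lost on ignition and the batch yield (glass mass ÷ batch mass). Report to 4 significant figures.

LOI loss = 14.83 g; glass = 124.4 g; yield = 89.35%

Full precision is held through the solve; the intermediate values are shown, with 4-significant-digit rounding, alongside each step; exactly one rounding goes into every reported value — all derived quantities (ignition loss, yield, net glass mass, the totals, the six compositions) are rebuilt at full float precision from the batch weights for 124.4 g of glass, as written in problem or answer.
Each material's LOI contribution:
  glass-grade sand: 83.46 × 0.002100 = 0.1753 g
  BaCO3: 22.98 × 0.2258 = 5.189 g
  spodumene: 5.516 × 0.01490 = 0.08219 g
  rutile: 8.665 × 0.01000 = 0.08665 g
  lithium carbonate: 7.281 × 0.6001 = 4.369 g
  H3BO3: 11.36 × 0.4339 = 4.929 g
Total LOI = 14.83 g
Glass = batch − LOI = 139.3 − 14.83 = 124.4 g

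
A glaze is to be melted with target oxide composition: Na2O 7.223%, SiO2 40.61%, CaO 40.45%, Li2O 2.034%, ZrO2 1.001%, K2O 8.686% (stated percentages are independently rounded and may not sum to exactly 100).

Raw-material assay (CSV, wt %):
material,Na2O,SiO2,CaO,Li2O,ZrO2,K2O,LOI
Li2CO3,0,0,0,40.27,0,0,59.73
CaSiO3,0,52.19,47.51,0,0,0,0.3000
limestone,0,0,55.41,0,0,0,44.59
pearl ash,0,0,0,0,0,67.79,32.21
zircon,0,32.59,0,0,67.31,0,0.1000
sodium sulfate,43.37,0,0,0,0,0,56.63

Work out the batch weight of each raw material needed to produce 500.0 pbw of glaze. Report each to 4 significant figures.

All arithmetic runs at full float precision through the solve. Intermediates are printed with 4-significant-digit rounding in the printout. Each reported number takes exactly one rounding — derived quantities (six oxide percentages, the totals, LOI, yield, glass mass) are re-derived from the weighed amounts at 500.0 pbw of glass in exact precision as written in the problem or answer text.
Target masses of each oxide per 500.0 pbw glaze:
  Na2O: 7.223% × 500.0 = 36.12 pbw
  SiO2: 40.61% × 500.0 = 203.0 pbw
  CaO: 40.45% × 500.0 = 202.2 pbw
  Li2O: 2.034% × 500.0 = 10.17 pbw
  ZrO2: 1.001% × 500.0 = 5.005 pbw
  K2O: 8.686% × 500.0 = 43.43 pbw
Verifying the oxide balance given the weights on record, per the basis as stated (target by target, the sums agree given rounding of the digits):
  Na2O: 83.27·0.4337 = 36.11 pbw (target 36.12 pbw)
  SiO2: 384.4·0.5219 + 7.436·0.3259 = 203.0 pbw (target 203.0 pbw)
  CaO: 384.4·0.4751 + 35.40·0.5541 = 202.2 pbw (target 202.2 pbw)
  Li2O: 25.25·0.4027 = 10.17 pbw (target 10.17 pbw)
  ZrO2: 7.436·0.6731 = 5.005 pbw (target 5.005 pbw)
  K2O: 64.07·0.6779 = 43.43 pbw (target 43.43 pbw)
Glass-mass sanity pass: Σ batch − LOI loss = 500.0 pbw (oxide target masses add up to 500.0 pbw; against the stated basis, 500.0 pbw — differing by rounding only).
Total batch = Σ batch = 599.8 pbw; Σ batch·LOI gives LOI loss = 99.82 pbw; as yield: glass ÷ batch → 83.36%.

Batch per 500.0 pbw glaze:
  Li2CO3: 25.25 pbw
  CaSiO3: 384.4 pbw
  limestone: 35.40 pbw
  pearl ash: 64.07 pbw
  zircon: 7.436 pbw
  sodium sulfate: 83.27 pbw
Total batch = 599.8 pbw; LOI loss = 99.82 pbw; yield = 83.36%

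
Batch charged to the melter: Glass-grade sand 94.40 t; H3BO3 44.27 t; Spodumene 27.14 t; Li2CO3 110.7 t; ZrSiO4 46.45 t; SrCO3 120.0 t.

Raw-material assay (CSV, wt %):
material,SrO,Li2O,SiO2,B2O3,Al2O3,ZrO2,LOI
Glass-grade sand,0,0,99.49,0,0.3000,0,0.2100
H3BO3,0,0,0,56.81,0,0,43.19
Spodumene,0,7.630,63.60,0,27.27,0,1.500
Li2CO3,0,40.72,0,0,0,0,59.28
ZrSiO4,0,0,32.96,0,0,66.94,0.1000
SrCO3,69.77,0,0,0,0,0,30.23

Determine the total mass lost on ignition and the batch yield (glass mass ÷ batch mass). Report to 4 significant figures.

Intermediates are rounded to four significant digits as shown; full float precision is held through every step. Every reported figure is rounded just once — derived quantities are rebuilt from the weighed amounts for 321.3 t of glass in full float precision (the six compositions, the totals, net glass mass, LOI, yield), as quoted within either problem or answer.
Per-material ignition loss:
  Glass-grade sand: 94.40 × 0.002100 = 0.1982 t
  H3BO3: 44.27 × 0.4319 = 19.12 t
  Spodumene: 27.14 × 0.01500 = 0.4071 t
  Li2CO3: 110.7 × 0.5928 = 65.62 t
  ZrSiO4: 46.45 × 0.001000 = 0.04645 t
  SrCO3: 120.0 × 0.3023 = 36.28 t
Total LOI = 121.7 t
Glass = batch − LOI = 443.0 − 121.7 = 321.3 t

LOI loss = 121.7 t; glass = 321.3 t; yield = 72.53%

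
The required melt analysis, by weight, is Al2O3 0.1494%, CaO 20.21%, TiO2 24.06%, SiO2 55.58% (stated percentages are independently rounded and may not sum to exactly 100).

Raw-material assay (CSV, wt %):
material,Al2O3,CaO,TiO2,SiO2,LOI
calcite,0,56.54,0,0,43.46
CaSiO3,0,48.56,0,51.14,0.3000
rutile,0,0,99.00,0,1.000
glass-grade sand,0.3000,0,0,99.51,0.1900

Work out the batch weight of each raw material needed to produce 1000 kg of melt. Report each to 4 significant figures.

Batch per 1000 kg melt:
  calcite: 256.3 kg
  CaSiO3: 117.8 kg
  rutile: 243.0 kg
  glass-grade sand: 498.0 kg
Total batch = 1115 kg; LOI loss = 115.1 kg; yield = 89.68%

Full float precision is carried through every step; the intermediate values are shown, rounded to four significant digits, between the steps — each reported result carries a single rounding. The derived quantities are carried from the weighed amounts on 1000 kg of glass at exact precision (the four compositions, the yield, glass mass, LOI, totals) as set out in problem or answer.
Oxide mass targets, per 1000 kg melt:
  Al2O3: 0.1494% × 1000 = 1.494 kg
  CaO: 20.21% × 1000 = 202.1 kg
  TiO2: 24.06% × 1000 = 240.6 kg
  SiO2: 55.58% × 1000 = 555.8 kg
Balance tally, oxide-wise, applying the batch weights above, against the basis in use (summed amounts equal target values net of answer rounding effects):
  Al2O3: 498.0·0.003000 = 1.494 kg (target 1.494 kg)
  CaO: 256.3·0.5654 + 117.8·0.4856 = 202.1 kg (target 202.1 kg)
  TiO2: 243.0·0.9900 = 240.6 kg (target 240.6 kg)
  SiO2: 117.8·0.5114 + 498.0·0.9951 = 555.8 kg (target 555.8 kg)
Consistency of the glass mass: Σ batch − LOI loss = 1000 kg (per-oxide target masses sum to 1000 kg; the stated basis being 1000 kg — differing by rounding only).
Whole-batch sum: Σ batch = 1115 kg; LOI removed, Σ of batch·LOI: 115.1 kg; glass ÷ batch gives a yield of 89.68%.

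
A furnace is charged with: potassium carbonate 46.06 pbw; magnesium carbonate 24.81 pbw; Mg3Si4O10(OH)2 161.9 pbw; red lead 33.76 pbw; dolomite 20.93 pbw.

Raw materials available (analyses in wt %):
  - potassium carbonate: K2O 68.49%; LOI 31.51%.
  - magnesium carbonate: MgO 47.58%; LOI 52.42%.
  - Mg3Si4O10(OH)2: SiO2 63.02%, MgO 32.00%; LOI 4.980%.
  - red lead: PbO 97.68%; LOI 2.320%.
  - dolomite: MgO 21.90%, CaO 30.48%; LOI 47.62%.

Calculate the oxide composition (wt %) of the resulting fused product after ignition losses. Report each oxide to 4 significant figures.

Working values are shown rounded off to 4 significant digits when written out; all arithmetic carries full precision at every stage — exactly one rounding goes into each reported value — the derived quantities (yield, ignition loss, net glass mass, the five compositions, totals) are carried from the weighed amounts at 241.1 pbw of glass in exact precision, precisely as stated by question or answer.
Oxide-by-oxide delivered mass:
  PbO: 33.76·0.9768 = 32.98 pbw
  SiO2: 161.9·0.6302 = 102.0 pbw
  MgO: 24.81·0.4758 + 161.9·0.3200 + 20.93·0.2190 = 68.20 pbw
  K2O: 46.06·0.6849 = 31.55 pbw
  CaO: 20.93·0.3048 = 6.379 pbw
LOI: 46.06·0.3151 + 24.81·0.5242 + 161.9·0.04980 + 33.76·0.02320 + 20.93·0.4762 = 46.33 pbw
Net of LOI, the glass mass = 287.5 − 46.33 = 241.1 pbw (equal to the oxide-mass sum)
wt % = 100 × oxide mass / glass mass

Glass mass = 241.1 pbw (batch 287.5 − LOI 46.33).
Composition: PbO 13.68%, SiO2 42.31%, MgO 28.28%, K2O 13.08%, CaO 2.646%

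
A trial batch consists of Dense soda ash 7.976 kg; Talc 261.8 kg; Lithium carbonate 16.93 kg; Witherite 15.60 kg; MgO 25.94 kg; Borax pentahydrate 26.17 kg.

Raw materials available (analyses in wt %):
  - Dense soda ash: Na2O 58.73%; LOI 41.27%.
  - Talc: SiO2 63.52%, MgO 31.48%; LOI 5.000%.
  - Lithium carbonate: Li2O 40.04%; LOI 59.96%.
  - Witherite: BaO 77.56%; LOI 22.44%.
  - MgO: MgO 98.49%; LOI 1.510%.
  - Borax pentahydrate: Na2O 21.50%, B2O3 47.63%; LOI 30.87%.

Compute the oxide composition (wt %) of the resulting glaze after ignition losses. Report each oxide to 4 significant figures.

All internal work runs at full precision in every operation; the intermediate values are shown rounded to four significant figures at each printed step — each reported result sees exactly one rounding — derived quantities are recomputed in full precision (glass mass, totals, yield, six oxide percentages, LOI) using the weight values for 315.9 kg of glass precisely as stated by the question or the answer.
Mass of each oxide from the mix:
  SiO2: 261.8·0.6352 = 166.3 kg
  BaO: 15.60·0.7756 = 12.10 kg
  Na2O: 7.976·0.5873 + 26.17·0.2150 = 10.31 kg
  B2O3: 26.17·0.4763 = 12.46 kg
  MgO: 261.8·0.3148 + 25.94·0.9849 = 108.0 kg
  Li2O: 16.93·0.4004 = 6.779 kg
LOI: 7.976·0.4127 + 261.8·0.05000 + 16.93·0.5996 + 15.60·0.2244 + 25.94·0.01510 + 26.17·0.3087 = 38.50 kg
Glass = total batch minus LOI = 354.4 − 38.50 = 315.9 kg (matching Σ of the oxides)
each wt % is 100 × oxide ÷ glass

Glass mass = 315.9 kg (batch 354.4 − LOI 38.50).
Composition: SiO2 52.64%, BaO 3.830%, Na2O 3.264%, B2O3 3.946%, MgO 34.17%, Li2O 2.146%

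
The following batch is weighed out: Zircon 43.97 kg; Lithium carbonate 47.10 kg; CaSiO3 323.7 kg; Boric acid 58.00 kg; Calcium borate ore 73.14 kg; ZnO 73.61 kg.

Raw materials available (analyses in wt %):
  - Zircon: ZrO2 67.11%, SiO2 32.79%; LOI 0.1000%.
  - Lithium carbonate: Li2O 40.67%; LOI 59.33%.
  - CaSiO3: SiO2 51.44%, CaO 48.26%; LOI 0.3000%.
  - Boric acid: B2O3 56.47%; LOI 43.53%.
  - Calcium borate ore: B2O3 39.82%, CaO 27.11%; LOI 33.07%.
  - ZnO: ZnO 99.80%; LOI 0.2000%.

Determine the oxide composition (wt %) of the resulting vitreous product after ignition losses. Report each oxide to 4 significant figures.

All arithmetic runs at full float precision at every stage; in-progress results appear rounded off to 4 significant digits between the steps — every reported value is rounded a single time; the derived quantities are rebuilt from the weighed amounts per 541.0 kg of glass at exact precision (totals, net glass mass, the six compositions, ignition loss, the yield) exactly as printed in question or answer.
Per-oxide mass from batch:
  B2O3: 58.00·0.5647 + 73.14·0.3982 = 61.88 kg
  ZrO2: 43.97·0.6711 = 29.51 kg
  ZnO: 73.61·0.9980 = 73.46 kg
  SiO2: 43.97·0.3279 + 323.7·0.5144 = 180.9 kg
  CaO: 323.7·0.4826 + 73.14·0.2711 = 176.0 kg
  Li2O: 47.10·0.4067 = 19.16 kg
LOI: 43.97·0.001000 + 47.10·0.5933 + 323.7·0.003000 + 58.00·0.4353 + 73.14·0.3307 + 73.61·0.002000 = 78.54 kg
Glass = total batch minus LOI = 619.5 − 78.54 = 541.0 kg (matching Σ of the oxides)
each wt % is 100 × oxide ÷ glass

Glass mass = 541.0 kg (batch 619.5 − LOI 78.54).
Composition: B2O3 11.44%, ZrO2 5.455%, ZnO 13.58%, SiO2 33.44%, CaO 32.54%, Li2O 3.541%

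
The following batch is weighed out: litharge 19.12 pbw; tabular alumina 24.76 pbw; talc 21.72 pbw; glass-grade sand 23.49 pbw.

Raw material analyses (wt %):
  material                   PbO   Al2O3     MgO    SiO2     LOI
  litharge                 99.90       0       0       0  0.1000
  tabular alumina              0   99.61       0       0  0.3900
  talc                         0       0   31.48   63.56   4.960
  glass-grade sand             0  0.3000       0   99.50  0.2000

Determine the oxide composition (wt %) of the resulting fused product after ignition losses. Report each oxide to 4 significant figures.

Glass mass = 87.85 pbw (batch 89.09 − LOI 1.240).
Composition: PbO 21.74%, Al2O3 28.15%, MgO 7.783%, SiO2 42.32%

All arithmetic carries full float precision through the solve — in-progress results appear (rounded to four significant digits) in the printout. Exactly one rounding goes into every reported number — all derived quantities are computed from the weighed amounts per 87.85 pbw of glass in exact precision (ignition loss, four oxide percentages, the totals, the yield, net glass mass) exactly as shown in question or answer.
Mass of each oxide from the mix:
  PbO: 19.12·0.9990 = 19.10 pbw
  Al2O3: 24.76·0.9961 + 23.49·0.003000 = 24.73 pbw
  MgO: 21.72·0.3148 = 6.837 pbw
  SiO2: 21.72·0.6356 + 23.49·0.9950 = 37.18 pbw
LOI: 19.12·0.001000 + 24.76·0.003900 + 21.72·0.04960 + 23.49·0.002000 = 1.240 pbw
The glass mass, total less LOI, = 89.09 − 1.240 = 87.85 pbw (matching Σ of the oxides)
percent by weight: oxide/glass ×100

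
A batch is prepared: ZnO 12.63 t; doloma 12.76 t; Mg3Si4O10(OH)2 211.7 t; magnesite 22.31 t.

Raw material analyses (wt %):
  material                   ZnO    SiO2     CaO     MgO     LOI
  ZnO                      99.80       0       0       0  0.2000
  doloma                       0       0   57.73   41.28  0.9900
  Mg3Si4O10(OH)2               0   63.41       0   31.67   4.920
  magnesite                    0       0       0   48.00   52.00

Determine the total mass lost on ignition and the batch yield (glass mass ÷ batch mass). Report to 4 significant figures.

All arithmetic maintains full float precision at all times. In-progress results are printed rounded off to 4 significant digits across the worked steps; every reported figure is rounded a single time; derived quantities, including LOI, four oxide percentages, yield, net glass mass, totals, are re-derived from the batch weights at 237.2 t of glass at exact precision precisely as stated by the problem or the answer.
LOI of each material in turn:
  ZnO: 12.63 × 0.002000 = 0.02526 t
  doloma: 12.76 × 0.009900 = 0.1263 t
  Mg3Si4O10(OH)2: 211.7 × 0.04920 = 10.42 t
  magnesite: 22.31 × 0.5200 = 11.60 t
Total LOI = 22.17 t
Glass = batch − LOI = 259.4 − 22.17 = 237.2 t

LOI loss = 22.17 t; glass = 237.2 t; yield = 91.45%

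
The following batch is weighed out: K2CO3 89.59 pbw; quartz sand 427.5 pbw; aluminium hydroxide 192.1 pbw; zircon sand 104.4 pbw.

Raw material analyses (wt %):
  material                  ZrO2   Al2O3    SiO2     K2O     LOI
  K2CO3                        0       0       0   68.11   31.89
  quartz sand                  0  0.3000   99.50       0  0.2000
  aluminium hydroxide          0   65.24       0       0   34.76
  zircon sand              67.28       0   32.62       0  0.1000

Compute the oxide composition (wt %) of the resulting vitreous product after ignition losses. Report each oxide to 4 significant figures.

All internal work keeps full float precision all the way through. Mid-chain values appear, with 4-significant-figure rounding, across the worked steps; exactly one rounding lands on each reported value — derived quantities (LOI, yield, four oxide percentages, net glass mass, the totals) are recomputed starting from the weights at 717.3 pbw of glass in full precision as set out in question or answer.
Per-oxide mass from batch:
  ZrO2: 104.4·0.6728 = 70.24 pbw
  Al2O3: 427.5·0.003000 + 192.1·0.6524 = 126.6 pbw
  SiO2: 427.5·0.9950 + 104.4·0.3262 = 459.4 pbw
  K2O: 89.59·0.6811 = 61.02 pbw
LOI: 89.59·0.3189 + 427.5·0.002000 + 192.1·0.3476 + 104.4·0.001000 = 96.30 pbw
Resulting glass, batch − LOI: 813.6 − 96.30 = 717.3 pbw (= Σ oxide masses)
wt %: oxide over glass, times 100

Glass mass = 717.3 pbw (batch 813.6 − LOI 96.30).
Composition: ZrO2 9.793%, Al2O3 17.65%, SiO2 64.05%, K2O 8.507%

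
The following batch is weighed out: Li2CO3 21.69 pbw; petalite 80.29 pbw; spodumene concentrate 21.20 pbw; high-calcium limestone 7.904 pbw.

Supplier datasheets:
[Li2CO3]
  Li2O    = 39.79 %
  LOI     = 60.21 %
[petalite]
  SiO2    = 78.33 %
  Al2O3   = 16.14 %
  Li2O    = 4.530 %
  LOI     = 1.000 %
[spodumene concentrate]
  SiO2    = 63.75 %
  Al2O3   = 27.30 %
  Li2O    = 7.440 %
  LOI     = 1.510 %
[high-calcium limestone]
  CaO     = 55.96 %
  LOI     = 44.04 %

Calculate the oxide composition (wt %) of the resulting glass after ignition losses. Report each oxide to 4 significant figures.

All arithmetic runs at full precision in all steps. Values along the way are displayed (rounded to four significant figures) when written out — a single rounding completes each reported value. All derived quantities (LOI, yield, the four compositions, totals, net glass mass) are re-derived at full precision from the weighed amounts per 113.4 pbw of glass as given in question or answer.
Mass of each oxide from the mix:
  SiO2: 80.29·0.7833 + 21.20·0.6375 = 76.41 pbw
  Al2O3: 80.29·0.1614 + 21.20·0.2730 = 18.75 pbw
  CaO: 7.904·0.5596 = 4.423 pbw
  Li2O: 21.69·0.3979 + 80.29·0.04530 + 21.20·0.07440 = 13.84 pbw
LOI: 21.69·0.6021 + 80.29·0.01000 + 21.20·0.01510 + 7.904·0.4404 = 17.66 pbw
Net of LOI, the glass mass = 131.1 − 17.66 = 113.4 pbw (= Σ oxide masses)
wt % = oxide mass / glass mass × 100

Glass mass = 113.4 pbw (batch 131.1 − LOI 17.66).
Composition: SiO2 67.37%, Al2O3 16.53%, CaO 3.900%, Li2O 12.21%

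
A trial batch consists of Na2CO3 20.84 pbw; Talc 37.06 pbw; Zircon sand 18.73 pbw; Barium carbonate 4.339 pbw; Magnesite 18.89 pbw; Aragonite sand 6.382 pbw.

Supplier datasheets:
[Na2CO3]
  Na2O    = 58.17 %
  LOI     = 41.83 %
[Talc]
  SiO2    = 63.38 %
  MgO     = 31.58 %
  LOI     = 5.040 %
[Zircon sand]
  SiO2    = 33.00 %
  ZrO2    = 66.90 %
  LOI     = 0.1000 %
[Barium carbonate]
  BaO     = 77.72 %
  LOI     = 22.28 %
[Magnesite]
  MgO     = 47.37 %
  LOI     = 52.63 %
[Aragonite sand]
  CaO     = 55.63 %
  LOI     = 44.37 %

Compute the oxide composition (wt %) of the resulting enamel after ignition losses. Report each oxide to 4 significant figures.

Glass mass = 81.90 pbw (batch 106.2 − LOI 24.34).
Composition: SiO2 36.23%, Na2O 14.80%, CaO 4.335%, MgO 25.22%, ZrO2 15.30%, BaO 4.118%

The working math runs at full precision at all times; in-progress results are printed, rounded to 4 significant digits, as written; exactly one rounding lands on each reported value — derived quantities are re-derived using the weight values on 81.90 pbw of glass in exact precision (net glass mass, totals, six oxide percentages, LOI, the yield), as given in either problem or answer.
Oxide-by-oxide delivered mass:
  SiO2: 37.06·0.6338 + 18.73·0.3300 = 29.67 pbw
  Na2O: 20.84·0.5817 = 12.12 pbw
  CaO: 6.382·0.5563 = 3.550 pbw
  MgO: 37.06·0.3158 + 18.89·0.4737 = 20.65 pbw
  ZrO2: 18.73·0.6690 = 12.53 pbw
  BaO: 4.339·0.7772 = 3.372 pbw
LOI: 20.84·0.4183 + 37.06·0.05040 + 18.73·0.001000 + 4.339·0.2228 + 18.89·0.5263 + 6.382·0.4437 = 24.34 pbw
batch − LOI leaves glass = 106.2 − 24.34 = 81.90 pbw (= the summed oxide contributions)
percent by weight: oxide/glass ×100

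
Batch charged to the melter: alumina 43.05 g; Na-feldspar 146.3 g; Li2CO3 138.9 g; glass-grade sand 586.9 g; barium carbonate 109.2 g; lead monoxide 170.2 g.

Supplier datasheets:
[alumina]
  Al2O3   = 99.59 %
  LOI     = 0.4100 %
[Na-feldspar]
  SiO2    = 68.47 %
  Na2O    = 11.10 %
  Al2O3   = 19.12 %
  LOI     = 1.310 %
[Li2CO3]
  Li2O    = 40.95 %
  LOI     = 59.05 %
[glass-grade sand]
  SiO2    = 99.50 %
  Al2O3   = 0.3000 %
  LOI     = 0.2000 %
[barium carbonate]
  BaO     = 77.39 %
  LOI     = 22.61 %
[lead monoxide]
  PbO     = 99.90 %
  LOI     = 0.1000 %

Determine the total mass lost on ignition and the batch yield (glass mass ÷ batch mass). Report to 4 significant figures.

In-progress results appear, with 4-significant-digit rounding, in the working — each numeric step maintains full float precision through the solve; exactly one rounding goes into each reported figure — derived quantities (glass mass, six oxide percentages, totals, ignition loss, yield) are re-derived starting from the weights on 1084 g of glass in exact precision, as they appear in the problem or answer text.
Ignition loss by material:
  alumina: 43.05 × 0.004100 = 0.1765 g
  Na-feldspar: 146.3 × 0.01310 = 1.917 g
  Li2CO3: 138.9 × 0.5905 = 82.02 g
  glass-grade sand: 586.9 × 0.002000 = 1.174 g
  barium carbonate: 109.2 × 0.2261 = 24.69 g
  lead monoxide: 170.2 × 0.001000 = 0.1702 g
Total LOI = 110.1 g
Glass = batch − LOI = 1195 − 110.1 = 1084 g

LOI loss = 110.1 g; glass = 1084 g; yield = 90.78%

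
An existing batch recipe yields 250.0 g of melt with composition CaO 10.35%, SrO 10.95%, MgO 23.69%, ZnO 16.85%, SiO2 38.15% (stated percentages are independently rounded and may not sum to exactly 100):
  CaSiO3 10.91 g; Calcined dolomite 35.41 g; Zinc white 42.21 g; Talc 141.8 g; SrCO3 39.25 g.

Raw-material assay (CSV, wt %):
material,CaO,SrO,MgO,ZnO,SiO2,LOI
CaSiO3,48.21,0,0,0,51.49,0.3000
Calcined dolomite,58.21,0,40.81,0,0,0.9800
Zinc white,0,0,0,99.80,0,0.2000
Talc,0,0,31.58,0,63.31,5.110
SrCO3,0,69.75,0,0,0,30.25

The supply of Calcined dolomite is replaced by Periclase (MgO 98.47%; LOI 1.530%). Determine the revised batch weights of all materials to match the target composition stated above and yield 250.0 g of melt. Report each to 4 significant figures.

All internal work maintains exact precision in every operation — in-progress results are shown with 4-significant-digit rounding in the printout; every reported number undergoes a single rounding; the derived quantities, which include the five compositions, net glass mass, ignition loss, yield, totals, are computed at full precision, as written in question or answer, starting from the weights for 250.0 g of glass.
The oxide mass targets at 250.0 g melt:
  CaO: 10.35% × 250.0 = 25.88 g
  SrO: 10.95% × 250.0 = 27.38 g
  MgO: 23.69% × 250.0 = 59.22 g
  ZnO: 16.85% × 250.0 = 42.12 g
  SiO2: 38.15% × 250.0 = 95.38 g
Per-oxide balance check with the batch weights as given, on the stated basis (every target is met by its sum given rounding of the digits):
  CaO: 53.67·0.4821 = 25.87 g (target 25.88 g)
  SrO: 39.25·0.6975 = 27.38 g (target 27.38 g)
  MgO: 25.83·0.9847 + 107.0·0.3158 = 59.23 g (target 59.22 g)
  ZnO: 42.21·0.9980 = 42.13 g (target 42.12 g)
  SiO2: 53.67·0.5149 + 107.0·0.6331 = 95.38 g (target 95.38 g)
Auditing the glass mass value: the batch minus its LOI: 250.0 g (oxide target masses add up to 250.0 g; against the stated basis, 250.0 g — deltas are rounding alone).
Adding the batch up: Σ batch = 268.0 g; loss to ignition Σ batch·LOI = 17.98 g; the yield ratio, glass ÷ batch: 93.29%.

Revised batch per 250.0 g melt:
  CaSiO3: 53.67 g
  Periclase: 25.83 g
  Zinc white: 42.21 g
  Talc: 107.0 g
  SrCO3: 39.25 g
Total batch = 268.0 g; LOI loss = 17.98 g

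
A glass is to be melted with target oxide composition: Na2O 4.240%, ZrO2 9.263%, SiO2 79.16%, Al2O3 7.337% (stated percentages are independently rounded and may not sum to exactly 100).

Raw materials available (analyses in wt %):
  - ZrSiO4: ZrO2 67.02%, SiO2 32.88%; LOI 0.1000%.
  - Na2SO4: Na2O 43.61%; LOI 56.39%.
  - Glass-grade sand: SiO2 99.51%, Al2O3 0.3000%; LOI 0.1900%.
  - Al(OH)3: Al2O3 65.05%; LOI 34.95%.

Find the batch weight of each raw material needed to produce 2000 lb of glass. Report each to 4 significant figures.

Batch per 2000 lb glass:
  ZrSiO4: 276.4 lb
  Na2SO4: 194.5 lb
  Glass-grade sand: 1500 lb
  Al(OH)3: 218.7 lb
Total batch = 2190 lb; LOI loss = 189.2 lb; yield = 91.36%

Mid-chain values are displayed, rounded to 4 significant digits, in the printout; each numeric step maintains full float precision in all steps — a single rounding completes every reported value — all derived quantities, including yield, the four compositions, ignition loss, totals, net glass mass, are re-derived using the weight values on 2000 lb of glass at full float precision, exactly as printed in the problem or answer text.
Target masses of each oxide per 2000 lb glass:
  Na2O: 4.240% × 2000 = 84.80 lb
  ZrO2: 9.263% × 2000 = 185.3 lb
  SiO2: 79.16% × 2000 = 1583 lb
  Al2O3: 7.337% × 2000 = 146.7 lb
Per-oxide balance check working from each reported weight, against the basis in use (every target is met by its sum within answer rounding):
  Na2O: 194.5·0.4361 = 84.82 lb (target 84.80 lb)
  ZrO2: 276.4·0.6702 = 185.2 lb (target 185.3 lb)
  SiO2: 276.4·0.3288 + 1500·0.9951 = 1584 lb (target 1583 lb)
  Al2O3: 1500·0.003000 + 218.7·0.6505 = 146.8 lb (target 146.7 lb)
Glass-mass bookkeeping: batch Σ − ignition loss = 2000 lb (targets for the oxides total 2000 lb; with the basis standing at 2000 lb — gaps are rounding artifacts).
Batch total: Σ batch = 2190 lb; LOI removed, Σ of batch·LOI: 189.2 lb; the yield ratio, glass ÷ batch: 91.36%.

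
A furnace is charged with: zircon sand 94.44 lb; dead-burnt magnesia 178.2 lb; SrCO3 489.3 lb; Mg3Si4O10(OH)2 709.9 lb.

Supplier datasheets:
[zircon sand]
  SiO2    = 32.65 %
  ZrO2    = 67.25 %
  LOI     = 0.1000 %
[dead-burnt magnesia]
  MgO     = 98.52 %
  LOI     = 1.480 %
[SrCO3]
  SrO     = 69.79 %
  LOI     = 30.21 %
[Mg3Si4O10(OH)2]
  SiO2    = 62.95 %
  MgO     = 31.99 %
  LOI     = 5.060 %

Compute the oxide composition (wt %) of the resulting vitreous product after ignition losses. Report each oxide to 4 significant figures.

Working values are printed rounded to 4 significant digits in the printout — the whole derivation maintains full float precision at all times. A single rounding finalizes every reported value. The derived quantities (LOI, totals, net glass mass, yield, the four compositions) are re-derived starting from the weights at 1285 lb of glass in full float precision as they appear in the question or the answer.
Oxide masses out of the charge:
  SiO2: 94.44·0.3265 + 709.9·0.6295 = 477.7 lb
  ZrO2: 94.44·0.6725 = 63.51 lb
  SrO: 489.3·0.6979 = 341.5 lb
  MgO: 178.2·0.9852 + 709.9·0.3199 = 402.7 lb
LOI: 94.44·0.001000 + 178.2·0.01480 + 489.3·0.3021 + 709.9·0.05060 = 186.5 lb
The glass mass, total less LOI, = 1472 − 186.5 = 1285 lb (matching Σ of the oxides)
each wt % is 100 × oxide ÷ glass

Glass mass = 1285 lb (batch 1472 − LOI 186.5).
Composition: SiO2 37.17%, ZrO2 4.941%, SrO 26.57%, MgO 31.33%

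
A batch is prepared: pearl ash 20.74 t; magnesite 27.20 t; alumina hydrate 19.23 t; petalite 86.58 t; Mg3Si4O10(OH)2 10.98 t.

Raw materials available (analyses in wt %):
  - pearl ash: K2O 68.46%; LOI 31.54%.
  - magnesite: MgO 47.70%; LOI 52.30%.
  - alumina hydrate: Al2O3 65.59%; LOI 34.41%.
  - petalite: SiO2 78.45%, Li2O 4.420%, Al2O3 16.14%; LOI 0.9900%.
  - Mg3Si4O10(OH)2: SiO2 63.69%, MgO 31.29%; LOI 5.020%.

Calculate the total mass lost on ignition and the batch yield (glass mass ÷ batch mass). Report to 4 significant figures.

LOI loss = 28.79 t; glass = 135.9 t; yield = 82.52%

Values along the way are shown rounded to four significant digits at each printed step — full float precision is carried from first step to last. A single rounding yields every reported value; all derived quantities, which include five oxide percentages, glass mass, yield, totals, ignition loss, are recomputed at exact precision, precisely as stated by question or answer, starting from the weights at 135.9 t of glass.
Each material's LOI contribution:
  pearl ash: 20.74 × 0.3154 = 6.541 t
  magnesite: 27.20 × 0.5230 = 14.23 t
  alumina hydrate: 19.23 × 0.3441 = 6.617 t
  petalite: 86.58 × 0.009900 = 0.8571 t
  Mg3Si4O10(OH)2: 10.98 × 0.05020 = 0.5512 t
Total LOI = 28.79 t
Glass = batch − LOI = 164.7 − 28.79 = 135.9 t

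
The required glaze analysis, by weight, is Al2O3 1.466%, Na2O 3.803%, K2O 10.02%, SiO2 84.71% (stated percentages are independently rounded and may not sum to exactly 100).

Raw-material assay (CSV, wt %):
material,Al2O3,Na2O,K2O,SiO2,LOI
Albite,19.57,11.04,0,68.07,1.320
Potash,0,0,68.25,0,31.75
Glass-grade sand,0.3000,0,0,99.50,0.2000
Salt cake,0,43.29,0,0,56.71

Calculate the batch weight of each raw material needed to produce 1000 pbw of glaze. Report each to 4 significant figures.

In-progress results appear rounded to four significant digits across the worked steps. All arithmetic maintains exact precision in all steps. Each reported number includes exactly one rounding; derived quantities, including totals, yield, four oxide percentages, glass mass, LOI, are re-derived starting from the weights at 1000 pbw of glass in full precision, as they appear in either problem or answer.
Target oxide masses per 1000 pbw glaze:
  Al2O3: 1.466% × 1000 = 14.66 pbw
  Na2O: 3.803% × 1000 = 38.03 pbw
  K2O: 10.02% × 1000 = 100.2 pbw
  SiO2: 84.71% × 1000 = 847.1 pbw
Checking each oxide sum with the batch weights as given, at the basis given (delivered sums recover each target exact up to rounding of places):
  Al2O3: 62.52·0.1957 + 808.6·0.003000 = 14.66 pbw (target 14.66 pbw)
  Na2O: 62.52·0.1104 + 71.91·0.4329 = 38.03 pbw (target 38.03 pbw)
  K2O: 146.8·0.6825 = 100.2 pbw (target 100.2 pbw)
  SiO2: 62.52·0.6807 + 808.6·0.9950 = 847.1 pbw (target 847.1 pbw)
Glass mass check: Σ batch − LOI loss = 1000 pbw (oxide target masses add up to 1000 pbw; stated basis 1000 pbw — any gap is answer rounding).
Batch total: Σ batch = 1090 pbw; ignition loss, Σ(batch × LOI) = 89.83 pbw; yield, glass over the total, = 91.76%.

Batch per 1000 pbw glaze:
  Albite: 62.52 pbw
  Potash: 146.8 pbw
  Glass-grade sand: 808.6 pbw
  Salt cake: 71.91 pbw
Total batch = 1090 pbw; LOI loss = 89.83 pbw; yield = 91.76%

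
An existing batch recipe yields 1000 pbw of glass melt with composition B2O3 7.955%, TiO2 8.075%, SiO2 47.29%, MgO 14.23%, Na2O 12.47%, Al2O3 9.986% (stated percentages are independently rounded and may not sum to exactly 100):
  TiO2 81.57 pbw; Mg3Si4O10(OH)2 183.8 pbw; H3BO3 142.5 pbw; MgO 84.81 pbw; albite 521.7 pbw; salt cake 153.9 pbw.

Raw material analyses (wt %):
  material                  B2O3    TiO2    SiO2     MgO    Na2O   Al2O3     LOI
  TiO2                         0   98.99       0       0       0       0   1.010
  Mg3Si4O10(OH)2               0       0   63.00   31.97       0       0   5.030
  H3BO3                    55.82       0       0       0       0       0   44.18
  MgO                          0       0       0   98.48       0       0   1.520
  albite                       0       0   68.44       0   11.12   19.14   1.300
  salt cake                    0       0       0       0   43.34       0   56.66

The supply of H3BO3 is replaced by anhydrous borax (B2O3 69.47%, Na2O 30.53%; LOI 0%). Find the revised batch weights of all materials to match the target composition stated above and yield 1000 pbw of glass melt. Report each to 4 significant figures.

Revised batch per 1000 pbw glass melt:
  TiO2: 81.57 pbw
  Mg3Si4O10(OH)2: 183.8 pbw
  anhydrous borax: 114.5 pbw
  MgO: 84.81 pbw
  albite: 521.7 pbw
  salt cake: 73.20 pbw
Total batch = 1060 pbw; LOI loss = 59.62 pbw

The whole derivation runs at full precision through the solve; intermediates are shown with 4-significant-figure rounding in the working; a single rounding yields each reported figure; the derived quantities are recomputed using the weight values per 1000 pbw of glass in full float precision (glass mass, yield, the six compositions, LOI, the totals) precisely as stated by the problem or the answer.
Oxide mass targets, per 1000 pbw glass melt:
  B2O3: 7.955% × 1000 = 79.55 pbw
  TiO2: 8.075% × 1000 = 80.75 pbw
  SiO2: 47.29% × 1000 = 472.9 pbw
  MgO: 14.23% × 1000 = 142.3 pbw
  Na2O: 12.47% × 1000 = 124.7 pbw
  Al2O3: 9.986% × 1000 = 99.86 pbw
A balance pass over the oxides, using the reported weights, on the stated basis (delivered sums recover each target given rounding of the digits):
  B2O3: 114.5·0.6947 = 79.54 pbw (target 79.55 pbw)
  TiO2: 81.57·0.9899 = 80.75 pbw (target 80.75 pbw)
  SiO2: 183.8·0.6300 + 521.7·0.6844 = 472.8 pbw (target 472.9 pbw)
  MgO: 183.8·0.3197 + 84.81·0.9848 = 142.3 pbw (target 142.3 pbw)
  Na2O: 114.5·0.3053 + 521.7·0.1112 + 73.20·0.4334 = 124.7 pbw (target 124.7 pbw)
  Al2O3: 521.7·0.1914 = 99.85 pbw (target 99.86 pbw)
Auditing the glass mass value: batch total minus LOI = 1000 pbw (per-oxide target masses sum to 1000 pbw; basis as stated: 1000 pbw — gaps are rounding artifacts).
Whole-batch sum: Σ batch = 1060 pbw; LOI loss = Σ batch·LOI = 59.62 pbw; yield, glass over the total, = 94.37%.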